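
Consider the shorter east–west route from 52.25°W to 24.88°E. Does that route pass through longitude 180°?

No

Signed shortest Δλ = ((24.88 − -52.25 + 180) mod 360) − 180 = 77.13°.
Going east by 77.13° from -52.25° reaches +24.88° without touching 180°.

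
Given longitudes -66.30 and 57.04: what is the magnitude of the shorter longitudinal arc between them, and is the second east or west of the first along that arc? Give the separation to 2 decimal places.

123.34° east

Raw difference: 57.04 − -66.30 = 123.34°.
Normalise into (−180°, 180°]: 123.34° stays 123.34°.
Positive ⇒ the second point lies to the east; separation 123.34°.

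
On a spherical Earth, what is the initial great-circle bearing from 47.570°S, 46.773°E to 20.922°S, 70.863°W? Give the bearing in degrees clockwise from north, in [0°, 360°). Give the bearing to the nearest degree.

236°

Δλ = -70.863 − 46.773 = -117.636°.
θ = atan2( sin Δλ · cos φ₂ , cos φ₁ · sin φ₂ − sin φ₁ · cos φ₂ · cos Δλ )
  = atan2(-0.82750, -0.56073) = -124.122° → normalised to [0°, 360°): 235.878°.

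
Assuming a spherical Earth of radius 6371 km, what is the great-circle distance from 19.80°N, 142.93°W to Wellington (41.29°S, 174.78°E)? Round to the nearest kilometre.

Δλ = 174.78 − -142.93 = 317.71°; wrapped into (−180°, 180°]: -42.29°.
Δφ = -41.29 − 19.80 = -61.09°.
a = sin²(Δφ/2) + cos φ₁ · cos φ₂ · sin²(Δλ/2) = 0.350276.
c = 2·atan2(√a, √(1−a)) = 1.26668 rad → d = 6371·c ≈ 8070.03 km.

8070 km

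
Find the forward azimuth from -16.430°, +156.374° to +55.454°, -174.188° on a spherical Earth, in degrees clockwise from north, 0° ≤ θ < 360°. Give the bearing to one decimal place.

Δλ = -174.188 − 156.374 = -330.562°; wrapped into (−180°, 180°]: 29.438°.
θ = atan2( sin Δλ · cos φ₂ , cos φ₁ · sin φ₂ − sin φ₁ · cos φ₂ · cos Δλ )
  = atan2(0.27870, 0.92972) = 16.687° → normalised to [0°, 360°): 16.687°.

16.7°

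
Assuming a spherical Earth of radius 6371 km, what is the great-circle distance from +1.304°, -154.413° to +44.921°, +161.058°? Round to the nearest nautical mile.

Δλ = 161.058 − -154.413 = 315.471°; wrapped into (−180°, 180°]: -44.529°.
Δφ = 44.921 − 1.304 = 43.617°.
a = sin²(Δφ/2) + cos φ₁ · cos φ₂ · sin²(Δλ/2) = 0.239637.
c = 2·atan2(√a, √(1−a)) = 1.02309 rad → d = 6371·c ≈ 6518.13 km ≈ 3519.51 nmi.

3520 nmi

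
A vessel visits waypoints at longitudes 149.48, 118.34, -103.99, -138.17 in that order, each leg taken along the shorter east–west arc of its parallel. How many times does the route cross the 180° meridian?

1

Leg 1: +149.48° → +118.34°, shortest Δλ = -31.14° (west) — does not cross 180°.
Leg 2: +118.34° → -103.99°, shortest Δλ = 137.67° (east) — crosses 180°.
Leg 3: -103.99° → -138.17°, shortest Δλ = -34.18° (west) — does not cross 180°.
Total crossings: 1.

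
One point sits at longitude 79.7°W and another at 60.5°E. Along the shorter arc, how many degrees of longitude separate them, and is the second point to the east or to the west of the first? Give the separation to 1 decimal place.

140.2° east

Raw difference: 60.5 − -79.7 = 140.2°.
Normalise into (−180°, 180°]: 140.2° stays 140.2°.
Positive ⇒ the second point lies to the east; separation 140.2°.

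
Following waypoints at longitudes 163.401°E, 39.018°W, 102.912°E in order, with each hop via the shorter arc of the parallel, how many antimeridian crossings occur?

1

Leg 1: +163.401° → -39.018°, shortest Δλ = 157.581° (east) — crosses 180°.
Leg 2: -39.018° → +102.912°, shortest Δλ = 141.93° (east) — does not cross 180°.
Total crossings: 1.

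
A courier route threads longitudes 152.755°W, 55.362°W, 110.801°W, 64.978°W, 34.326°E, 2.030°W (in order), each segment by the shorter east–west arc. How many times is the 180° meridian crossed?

Leg 1: -152.755° → -55.362°, shortest Δλ = 97.393° (east) — does not cross 180°.
Leg 2: -55.362° → -110.801°, shortest Δλ = -55.439° (west) — does not cross 180°.
Leg 3: -110.801° → -64.978°, shortest Δλ = 45.823° (east) — does not cross 180°.
Leg 4: -64.978° → +34.326°, shortest Δλ = 99.304° (east) — does not cross 180°.
Leg 5: +34.326° → -2.030°, shortest Δλ = -36.356° (west) — does not cross 180°.
Total crossings: 0.

0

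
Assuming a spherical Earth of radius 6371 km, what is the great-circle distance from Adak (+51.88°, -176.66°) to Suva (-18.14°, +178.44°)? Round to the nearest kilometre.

7800 km

Δλ = 178.44 − -176.66 = 355.10°; wrapped into (−180°, 180°]: -4.90°.
Δφ = -18.14 − 51.88 = -70.02°.
a = sin²(Δφ/2) + cos φ₁ · cos φ₂ · sin²(Δλ/2) = 0.330226.
c = 2·atan2(√a, √(1−a)) = 1.22436 rad → d = 6371·c ≈ 7800.40 km.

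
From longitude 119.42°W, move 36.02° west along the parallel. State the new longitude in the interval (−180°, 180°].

Start at -119.42°; shift −36.02° → -155.44°.
-155.44° already lies in (−180°, 180°].

155.44°W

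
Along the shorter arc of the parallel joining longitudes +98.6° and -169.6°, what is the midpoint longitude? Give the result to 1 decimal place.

Signed shortest Δλ from +98.6° to -169.6° is +91.8°.
Midpoint longitude = +98.6° + (+91.8°)/2 = +98.6° + 45.9° = +144.5°.
(The naïve average (+98.6 + -169.6)/2 = -35.5° is on the wrong side of the globe.)

+144.5°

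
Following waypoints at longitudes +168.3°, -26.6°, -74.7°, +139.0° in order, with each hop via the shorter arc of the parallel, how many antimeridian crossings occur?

Leg 1: +168.3° → -26.6°, shortest Δλ = 165.1° (east) — crosses 180°.
Leg 2: -26.6° → -74.7°, shortest Δλ = -48.1° (west) — does not cross 180°.
Leg 3: -74.7° → +139.0°, shortest Δλ = -146.3° (west) — crosses 180°.
Total crossings: 2.

2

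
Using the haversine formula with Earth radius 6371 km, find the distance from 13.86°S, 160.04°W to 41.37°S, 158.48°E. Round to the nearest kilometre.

Δλ = 158.48 − -160.04 = 318.52°; wrapped into (−180°, 180°]: -41.48°.
Δφ = -41.37 − -13.86 = -27.51°.
a = sin²(Δφ/2) + cos φ₁ · cos φ₂ · sin²(Δλ/2) = 0.147907.
c = 2·atan2(√a, √(1−a)) = 0.78952 rad → d = 6371·c ≈ 5030.03 km.

5030 km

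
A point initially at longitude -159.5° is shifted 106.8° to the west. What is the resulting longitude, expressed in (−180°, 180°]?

+93.7°

Start at -159.5°; shift −106.8° → -266.3°.
-266.3° lies outside (−180°, 180°]; add 360° → +93.7°.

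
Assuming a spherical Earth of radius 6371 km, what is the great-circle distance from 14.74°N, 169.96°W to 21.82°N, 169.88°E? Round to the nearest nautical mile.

1224 nmi

Δλ = 169.88 − -169.96 = 339.84°; wrapped into (−180°, 180°]: -20.16°.
Δφ = 21.82 − 14.74 = 7.08°.
a = sin²(Δφ/2) + cos φ₁ · cos φ₂ · sin²(Δλ/2) = 0.031315.
c = 2·atan2(√a, √(1−a)) = 0.35579 rad → d = 6371·c ≈ 2266.77 km ≈ 1223.96 nmi.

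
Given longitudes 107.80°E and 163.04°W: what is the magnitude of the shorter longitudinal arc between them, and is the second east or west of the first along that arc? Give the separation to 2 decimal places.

Raw difference: -163.04 − 107.80 = -270.84°.
Normalise into (−180°, 180°]: -270.84° + 360° = 89.16°.
Positive ⇒ the second point lies to the east; separation 89.16°.

89.16° east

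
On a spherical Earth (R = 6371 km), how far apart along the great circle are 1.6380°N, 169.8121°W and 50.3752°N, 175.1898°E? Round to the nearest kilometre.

Δλ = 175.1898 − -169.8121 = 345.0019°; wrapped into (−180°, 180°]: -14.9981°.
Δφ = 50.3752 − 1.6380 = 48.7372°.
a = sin²(Δφ/2) + cos φ₁ · cos φ₂ · sin²(Δλ/2) = 0.181101.
c = 2·atan2(√a, √(1−a)) = 0.87916 rad → d = 6371·c ≈ 5601.14 km.

5601 km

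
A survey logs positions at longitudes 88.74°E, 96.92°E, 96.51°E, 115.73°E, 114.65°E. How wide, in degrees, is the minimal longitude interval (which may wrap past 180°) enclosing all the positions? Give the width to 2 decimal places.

26.99°

Sort the longitudes: +88.74°, +96.51°, +96.92°, +114.65°, +115.73°.
Eastward gaps between consecutive values (wrapping around): 7.77°, 0.41°, 17.73°, 1.08°, 333.01°.
Largest gap = 333.01° ⇒ minimal covering band is its complement: 360° − 333.01° = 26.99°.
Band runs from +88.74° eastward to +115.73°.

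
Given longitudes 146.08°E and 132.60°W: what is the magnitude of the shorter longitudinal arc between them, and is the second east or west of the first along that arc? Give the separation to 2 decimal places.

81.32° east

Raw difference: -132.60 − 146.08 = -278.68°.
Normalise into (−180°, 180°]: -278.68° + 360° = 81.32°.
Positive ⇒ the second point lies to the east; separation 81.32°.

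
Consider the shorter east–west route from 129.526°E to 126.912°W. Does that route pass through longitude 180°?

Yes

Naïve |-126.912 − 129.526| = 256.438° > 180°, so the shorter arc goes the other way round — across 180°.
Signed shortest Δλ = ((-126.912 − 129.526 + 180) mod 360) − 180 = 103.562°.
Going east by 103.562° from +129.526° passes through 180° before reaching -126.912°.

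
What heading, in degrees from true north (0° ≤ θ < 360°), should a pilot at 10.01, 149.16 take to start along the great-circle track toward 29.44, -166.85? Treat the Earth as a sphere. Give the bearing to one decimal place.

Δλ = -166.85 − 149.16 = -316.01°; wrapped into (−180°, 180°]: 43.99°.
θ = atan2( sin Δλ · cos φ₂ , cos φ₁ · sin φ₂ − sin φ₁ · cos φ₂ · cos Δλ )
  = atan2(0.60485, 0.37512) = 58.193° → normalised to [0°, 360°): 58.193°.

58.2°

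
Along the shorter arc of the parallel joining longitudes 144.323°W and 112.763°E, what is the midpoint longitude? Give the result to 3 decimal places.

Signed shortest Δλ from -144.323° to +112.763° is -102.914°.
Midpoint longitude = -144.323° + (-102.914°)/2 = -144.323° − 51.457° = -195.780°.
Normalise into (−180°, 180°]: +164.220°.
(The naïve average (-144.323 + +112.763)/2 = -15.78° is on the wrong side of the globe.)

164.220°E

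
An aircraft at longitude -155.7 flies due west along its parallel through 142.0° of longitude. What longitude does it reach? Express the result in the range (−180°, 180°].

Start at -155.7°; shift −142.0° → -297.7°.
-297.7° lies outside (−180°, 180°]; add 360° → +62.3°.

+62.3°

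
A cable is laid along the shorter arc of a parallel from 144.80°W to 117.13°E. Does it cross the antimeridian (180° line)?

Yes

Naïve |117.13 − -144.80| = 261.93° > 180°, so the shorter arc goes the other way round — across 180°.
Signed shortest Δλ = ((117.13 − -144.80 + 180) mod 360) − 180 = -98.07°.
Going west by 98.07° from -144.80° passes through 180° before reaching +117.13°.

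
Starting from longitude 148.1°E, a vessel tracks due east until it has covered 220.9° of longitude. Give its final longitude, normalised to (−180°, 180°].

Start at +148.1°; shift +220.9° → +369.0°.
+369.0° lies outside (−180°, 180°]; subtract 360° → +9.0°.

9.0°E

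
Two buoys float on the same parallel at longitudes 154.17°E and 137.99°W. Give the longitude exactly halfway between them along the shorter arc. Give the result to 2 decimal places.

171.91°W

Signed shortest Δλ from +154.17° to -137.99° is +67.84°.
Midpoint longitude = +154.17° + (+67.84°)/2 = +154.17° + 33.92° = +188.09°.
Normalise into (−180°, 180°]: -171.91°.
(The naïve average (+154.17 + -137.99)/2 = 8.09° is on the wrong side of the globe.)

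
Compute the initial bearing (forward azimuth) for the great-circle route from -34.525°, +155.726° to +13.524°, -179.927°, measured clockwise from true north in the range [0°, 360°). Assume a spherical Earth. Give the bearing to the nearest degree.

Δλ = -179.927 − 155.726 = -335.653°; wrapped into (−180°, 180°]: 24.347°.
θ = atan2( sin Δλ · cos φ₂ , cos φ₁ · sin φ₂ − sin φ₁ · cos φ₂ · cos Δλ )
  = atan2(0.40083, 0.69471) = 29.984° → normalised to [0°, 360°): 29.984°.

30°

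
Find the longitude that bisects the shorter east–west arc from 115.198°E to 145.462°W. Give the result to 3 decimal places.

Signed shortest Δλ from +115.198° to -145.462° is +99.340°.
Midpoint longitude = +115.198° + (+99.340°)/2 = +115.198° + 49.670° = +164.868°.
(The naïve average (+115.198 + -145.462)/2 = -15.132° is on the wrong side of the globe.)

164.868°E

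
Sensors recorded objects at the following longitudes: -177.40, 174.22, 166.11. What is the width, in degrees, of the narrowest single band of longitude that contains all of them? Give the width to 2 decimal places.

Sort the longitudes: -177.40°, +166.11°, +174.22°.
Eastward gaps between consecutive values (wrapping around): 343.51°, 8.11°, 8.38°.
Largest gap = 343.51° ⇒ minimal covering band is its complement: 360° − 343.51° = 16.49°.
Band runs from +166.11° eastward to -177.40°, crossing the antimeridian.

16.49°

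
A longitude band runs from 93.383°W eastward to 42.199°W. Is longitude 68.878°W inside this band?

Band width going east from -93.383° to -42.199°: ((-42.199 − -93.383) mod 360) = 51.184°.
Offset of -68.878° east of the west edge: ((-68.878 − -93.383) mod 360) = 24.505°.
24.505° ≤ 51.184° ⇒ inside.

Yes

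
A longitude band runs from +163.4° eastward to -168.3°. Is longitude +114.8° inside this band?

No

Band width going east from +163.4° to -168.3°: ((-168.3 − 163.4) mod 360) = 28.3°.
Offset of +114.8° east of the west edge: ((114.8 − 163.4) mod 360) = 311.4°.
311.4° > 28.3° ⇒ outside.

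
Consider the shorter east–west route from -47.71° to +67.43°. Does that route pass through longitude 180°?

Signed shortest Δλ = ((67.43 − -47.71 + 180) mod 360) − 180 = 115.14°.
Going east by 115.14° from -47.71° reaches +67.43° without touching 180°.

No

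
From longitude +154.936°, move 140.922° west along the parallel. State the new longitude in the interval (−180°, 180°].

Start at +154.936°; shift −140.922° → +14.014°.
+14.014° already lies in (−180°, 180°].

+14.014°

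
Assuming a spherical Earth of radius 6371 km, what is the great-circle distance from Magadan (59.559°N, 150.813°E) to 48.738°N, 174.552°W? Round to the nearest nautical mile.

1359 nmi

Δλ = -174.552 − 150.813 = -325.365°; wrapped into (−180°, 180°]: 34.635°.
Δφ = 48.738 − 59.559 = -10.821°.
a = sin²(Δφ/2) + cos φ₁ · cos φ₂ · sin²(Δλ/2) = 0.038497.
c = 2·atan2(√a, √(1−a)) = 0.39498 rad → d = 6371·c ≈ 2516.39 km ≈ 1358.74 nmi.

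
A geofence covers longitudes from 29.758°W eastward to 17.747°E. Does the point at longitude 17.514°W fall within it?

Yes

Band width going east from -29.758° to +17.747°: ((17.747 − -29.758) mod 360) = 47.505°.
Offset of -17.514° east of the west edge: ((-17.514 − -29.758) mod 360) = 12.244°.
12.244° ≤ 47.505° ⇒ inside.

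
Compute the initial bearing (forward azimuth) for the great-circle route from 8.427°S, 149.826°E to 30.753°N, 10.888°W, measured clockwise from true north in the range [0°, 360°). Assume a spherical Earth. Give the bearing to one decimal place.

323.7°

Δλ = -10.888 − 149.826 = -160.714°.
θ = atan2( sin Δλ · cos φ₂ , cos φ₁ · sin φ₂ − sin φ₁ · cos φ₂ · cos Δλ )
  = atan2(-0.28384, 0.38694) = -36.262° → normalised to [0°, 360°): 323.738°.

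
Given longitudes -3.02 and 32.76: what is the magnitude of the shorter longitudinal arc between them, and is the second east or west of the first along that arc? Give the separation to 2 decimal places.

Raw difference: 32.76 − -3.02 = 35.78°.
Normalise into (−180°, 180°]: 35.78° stays 35.78°.
Positive ⇒ the second point lies to the east; separation 35.78°.

35.78° east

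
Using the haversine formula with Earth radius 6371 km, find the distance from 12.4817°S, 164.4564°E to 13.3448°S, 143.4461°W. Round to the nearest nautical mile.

3044 nmi

Δλ = -143.4461 − 164.4564 = -307.9025°; wrapped into (−180°, 180°]: 52.0975°.
Δφ = -13.3448 − -12.4817 = -0.8631°.
a = sin²(Δφ/2) + cos φ₁ · cos φ₂ · sin²(Δλ/2) = 0.183255.
c = 2·atan2(√a, √(1−a)) = 0.88474 rad → d = 6371·c ≈ 5636.69 km ≈ 3043.57 nmi.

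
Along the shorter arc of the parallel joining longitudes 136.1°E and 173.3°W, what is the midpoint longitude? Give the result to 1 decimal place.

Signed shortest Δλ from +136.1° to -173.3° is +50.6°.
Midpoint longitude = +136.1° + (+50.6°)/2 = +136.1° + 25.3° = +161.4°.
(The naïve average (+136.1 + -173.3)/2 = -18.6° is on the wrong side of the globe.)

161.4°E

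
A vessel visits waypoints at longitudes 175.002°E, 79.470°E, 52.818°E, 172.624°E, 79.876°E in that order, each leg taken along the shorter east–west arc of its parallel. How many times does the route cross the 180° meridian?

Leg 1: +175.002° → +79.470°, shortest Δλ = -95.532° (west) — does not cross 180°.
Leg 2: +79.470° → +52.818°, shortest Δλ = -26.652° (west) — does not cross 180°.
Leg 3: +52.818° → +172.624°, shortest Δλ = 119.806° (east) — does not cross 180°.
Leg 4: +172.624° → +79.876°, shortest Δλ = -92.748° (west) — does not cross 180°.
Total crossings: 0.

0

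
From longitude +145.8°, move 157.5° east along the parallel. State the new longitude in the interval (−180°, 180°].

-56.7°

Start at +145.8°; shift +157.5° → +303.3°.
+303.3° lies outside (−180°, 180°]; subtract 360° → -56.7°.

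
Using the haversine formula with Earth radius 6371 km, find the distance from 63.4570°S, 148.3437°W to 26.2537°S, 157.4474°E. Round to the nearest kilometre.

5664 km

Δλ = 157.4474 − -148.3437 = 305.7911°; wrapped into (−180°, 180°]: -54.2089°.
Δφ = -26.2537 − -63.4570 = 37.2033°.
a = sin²(Δφ/2) + cos φ₁ · cos φ₂ · sin²(Δλ/2) = 0.184946.
c = 2·atan2(√a, √(1−a)) = 0.88911 rad → d = 6371·c ≈ 5664.49 km.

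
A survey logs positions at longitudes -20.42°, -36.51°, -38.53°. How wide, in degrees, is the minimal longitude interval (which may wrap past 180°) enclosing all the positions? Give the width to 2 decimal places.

18.11°

Sort the longitudes: -38.53°, -36.51°, -20.42°.
Eastward gaps between consecutive values (wrapping around): 2.02°, 16.09°, 341.89°.
Largest gap = 341.89° ⇒ minimal covering band is its complement: 360° − 341.89° = 18.11°.
Band runs from -38.53° eastward to -20.42°.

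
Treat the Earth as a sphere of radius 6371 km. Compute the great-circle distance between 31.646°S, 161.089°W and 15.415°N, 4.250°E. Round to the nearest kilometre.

17677 km

Δλ = 4.250 − -161.089 = 165.339°.
Δφ = 15.415 − -31.646 = 47.061°.
a = sin²(Δφ/2) + cos φ₁ · cos φ₂ · sin²(Δλ/2) = 0.966711.
c = 2·atan2(√a, √(1−a)) = 2.77463 rad → d = 6371·c ≈ 17677.17 km.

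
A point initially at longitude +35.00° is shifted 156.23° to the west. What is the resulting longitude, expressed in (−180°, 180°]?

-121.23°

Start at +35.00°; shift −156.23° → -121.23°.
-121.23° already lies in (−180°, 180°].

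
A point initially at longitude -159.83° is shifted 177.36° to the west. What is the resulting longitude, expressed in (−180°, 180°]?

+22.81°

Start at -159.83°; shift −177.36° → -337.19°.
-337.19° lies outside (−180°, 180°]; add 360° → +22.81°.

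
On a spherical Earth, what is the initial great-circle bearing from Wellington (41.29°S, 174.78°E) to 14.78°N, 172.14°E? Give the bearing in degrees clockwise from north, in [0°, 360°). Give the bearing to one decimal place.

356.9°

Δλ = 172.14 − 174.78 = -2.64°.
θ = atan2( sin Δλ · cos φ₂ , cos φ₁ · sin φ₂ − sin φ₁ · cos φ₂ · cos Δλ )
  = atan2(-0.04454, 0.82904) = -3.075° → normalised to [0°, 360°): 356.925°.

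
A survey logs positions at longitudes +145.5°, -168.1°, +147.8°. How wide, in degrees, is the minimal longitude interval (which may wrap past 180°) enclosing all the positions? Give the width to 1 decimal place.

46.4°

Sort the longitudes: -168.1°, +145.5°, +147.8°.
Eastward gaps between consecutive values (wrapping around): 313.6°, 2.3°, 44.1°.
Largest gap = 313.6° ⇒ minimal covering band is its complement: 360° − 313.6° = 46.4°.
Band runs from +145.5° eastward to -168.1°, crossing the antimeridian.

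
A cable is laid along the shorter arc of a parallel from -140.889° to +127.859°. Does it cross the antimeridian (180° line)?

Yes

Naïve |127.859 − -140.889| = 268.748° > 180°, so the shorter arc goes the other way round — across 180°.
Signed shortest Δλ = ((127.859 − -140.889 + 180) mod 360) − 180 = -91.252°.
Going west by 91.252° from -140.889° passes through 180° before reaching +127.859°.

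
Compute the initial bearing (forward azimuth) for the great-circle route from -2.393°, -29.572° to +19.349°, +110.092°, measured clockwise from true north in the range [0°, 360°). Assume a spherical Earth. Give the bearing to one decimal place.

63.8°

Δλ = 110.092 − -29.572 = 139.664°.
θ = atan2( sin Δλ · cos φ₂ , cos φ₁ · sin φ₂ − sin φ₁ · cos φ₂ · cos Δλ )
  = atan2(0.61071, 0.30100) = 63.763° → normalised to [0°, 360°): 63.763°.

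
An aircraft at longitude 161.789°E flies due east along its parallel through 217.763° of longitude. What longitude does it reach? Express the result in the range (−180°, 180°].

19.552°E

Start at +161.789°; shift +217.763° → +379.552°.
+379.552° lies outside (−180°, 180°]; subtract 360° → +19.552°.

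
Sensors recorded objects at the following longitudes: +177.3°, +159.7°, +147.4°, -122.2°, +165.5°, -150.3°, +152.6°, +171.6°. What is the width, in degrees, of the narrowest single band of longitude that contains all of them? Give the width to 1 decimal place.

Sort the longitudes: -150.3°, -122.2°, +147.4°, +152.6°, +159.7°, +165.5°, +171.6°, +177.3°.
Eastward gaps between consecutive values (wrapping around): 28.1°, 269.6°, 5.2°, 7.1°, 5.8°, 6.1°, 5.7°, 32.4°.
Largest gap = 269.6° ⇒ minimal covering band is its complement: 360° − 269.6° = 90.4°.
Band runs from +147.4° eastward to -122.2°, crossing the antimeridian.

90.4°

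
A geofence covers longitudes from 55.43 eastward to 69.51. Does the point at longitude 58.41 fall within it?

Yes

Band width going east from +55.43° to +69.51°: ((69.51 − 55.43) mod 360) = 14.08°.
Offset of +58.41° east of the west edge: ((58.41 − 55.43) mod 360) = 2.98°.
2.98° ≤ 14.08° ⇒ inside.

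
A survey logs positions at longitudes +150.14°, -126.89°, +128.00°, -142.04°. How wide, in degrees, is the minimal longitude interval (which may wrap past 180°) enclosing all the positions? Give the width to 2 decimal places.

Sort the longitudes: -142.04°, -126.89°, +128.00°, +150.14°.
Eastward gaps between consecutive values (wrapping around): 15.15°, 254.89°, 22.14°, 67.82°.
Largest gap = 254.89° ⇒ minimal covering band is its complement: 360° − 254.89° = 105.11°.
Band runs from +128.00° eastward to -126.89°, crossing the antimeridian.

105.11°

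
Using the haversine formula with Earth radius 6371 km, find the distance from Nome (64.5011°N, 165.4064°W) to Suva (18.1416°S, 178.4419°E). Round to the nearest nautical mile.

5018 nmi

Δλ = 178.4419 − -165.4064 = 343.8483°; wrapped into (−180°, 180°]: -16.1517°.
Δφ = -18.1416 − 64.5011 = -82.6427°.
a = sin²(Δφ/2) + cos φ₁ · cos φ₂ · sin²(Δλ/2) = 0.444046.
c = 2·atan2(√a, √(1−a)) = 1.45865 rad → d = 6371·c ≈ 9293.07 km ≈ 5017.86 nmi.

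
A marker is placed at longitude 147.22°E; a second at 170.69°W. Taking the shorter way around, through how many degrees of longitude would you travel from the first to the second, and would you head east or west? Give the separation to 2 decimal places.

42.09° east

Raw difference: -170.69 − 147.22 = -317.91°.
Normalise into (−180°, 180°]: -317.91° + 360° = 42.09°.
Positive ⇒ the second point lies to the east; separation 42.09°.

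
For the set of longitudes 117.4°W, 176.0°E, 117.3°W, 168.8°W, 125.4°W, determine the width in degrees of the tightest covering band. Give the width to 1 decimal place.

Sort the longitudes: -168.8°, -125.4°, -117.4°, -117.3°, +176.0°.
Eastward gaps between consecutive values (wrapping around): 43.4°, 8.0°, 0.1°, 293.3°, 15.2°.
Largest gap = 293.3° ⇒ minimal covering band is its complement: 360° − 293.3° = 66.7°.
Band runs from +176.0° eastward to -117.3°, crossing the antimeridian.

66.7°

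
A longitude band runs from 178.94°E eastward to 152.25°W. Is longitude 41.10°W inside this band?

Band width going east from +178.94° to -152.25°: ((-152.25 − 178.94) mod 360) = 28.81°.
Offset of -41.10° east of the west edge: ((-41.10 − 178.94) mod 360) = 139.96°.
139.96° > 28.81° ⇒ outside.

No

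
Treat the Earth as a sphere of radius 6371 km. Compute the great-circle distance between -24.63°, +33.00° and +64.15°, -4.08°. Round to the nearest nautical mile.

5606 nmi

Δλ = -4.08 − 33.00 = -37.08°.
Δφ = 64.15 − -24.63 = 88.78°.
a = sin²(Δφ/2) + cos φ₁ · cos φ₂ · sin²(Δλ/2) = 0.529426.
c = 2·atan2(√a, √(1−a)) = 1.62968 rad → d = 6371·c ≈ 10382.71 km ≈ 5606.21 nmi.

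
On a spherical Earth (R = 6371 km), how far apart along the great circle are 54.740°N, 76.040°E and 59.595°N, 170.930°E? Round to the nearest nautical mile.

Δλ = 170.930 − 76.040 = 94.890°.
Δφ = 59.595 − 54.740 = 4.855°.
a = sin²(Δφ/2) + cos φ₁ · cos φ₂ · sin²(Δλ/2) = 0.160332.
c = 2·atan2(√a, √(1−a)) = 0.82394 rad → d = 6371·c ≈ 5249.31 km ≈ 2834.40 nmi.

2834 nmi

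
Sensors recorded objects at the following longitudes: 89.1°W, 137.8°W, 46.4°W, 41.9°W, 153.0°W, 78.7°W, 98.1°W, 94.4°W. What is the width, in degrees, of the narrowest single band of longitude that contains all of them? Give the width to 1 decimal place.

Sort the longitudes: -153.0°, -137.8°, -98.1°, -94.4°, -89.1°, -78.7°, -46.4°, -41.9°.
Eastward gaps between consecutive values (wrapping around): 15.2°, 39.7°, 3.7°, 5.3°, 10.4°, 32.3°, 4.5°, 248.9°.
Largest gap = 248.9° ⇒ minimal covering band is its complement: 360° − 248.9° = 111.1°.
Band runs from -153.0° eastward to -41.9°.

111.1°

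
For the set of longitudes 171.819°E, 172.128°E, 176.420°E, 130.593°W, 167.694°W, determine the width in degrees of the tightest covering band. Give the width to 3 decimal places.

57.588°

Sort the longitudes: -167.694°, -130.593°, +171.819°, +172.128°, +176.420°.
Eastward gaps between consecutive values (wrapping around): 37.101°, 302.412°, 0.309°, 4.292°, 15.886°.
Largest gap = 302.412° ⇒ minimal covering band is its complement: 360° − 302.412° = 57.588°.
Band runs from +171.819° eastward to -130.593°, crossing the antimeridian.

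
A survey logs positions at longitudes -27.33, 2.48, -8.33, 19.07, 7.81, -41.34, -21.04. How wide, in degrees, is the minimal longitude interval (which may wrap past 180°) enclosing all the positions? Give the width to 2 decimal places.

Sort the longitudes: -41.34°, -27.33°, -21.04°, -8.33°, +2.48°, +7.81°, +19.07°.
Eastward gaps between consecutive values (wrapping around): 14.01°, 6.29°, 12.71°, 10.81°, 5.33°, 11.26°, 299.59°.
Largest gap = 299.59° ⇒ minimal covering band is its complement: 360° − 299.59° = 60.41°.
Band runs from -41.34° eastward to +19.07°.

60.41°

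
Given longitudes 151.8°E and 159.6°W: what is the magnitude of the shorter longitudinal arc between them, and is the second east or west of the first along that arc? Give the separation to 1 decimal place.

48.6° east

Raw difference: -159.6 − 151.8 = -311.4°.
Normalise into (−180°, 180°]: -311.4° + 360° = 48.6°.
Positive ⇒ the second point lies to the east; separation 48.6°.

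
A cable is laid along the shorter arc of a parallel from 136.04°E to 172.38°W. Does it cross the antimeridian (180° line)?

Yes

Naïve |-172.38 − 136.04| = 308.42° > 180°, so the shorter arc goes the other way round — across 180°.
Signed shortest Δλ = ((-172.38 − 136.04 + 180) mod 360) − 180 = 51.58°.
Going east by 51.58° from +136.04° passes through 180° before reaching -172.38°.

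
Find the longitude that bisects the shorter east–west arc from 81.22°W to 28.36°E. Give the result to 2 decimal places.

Signed shortest Δλ from -81.22° to +28.36° is +109.58°.
Midpoint longitude = -81.22° + (+109.58°)/2 = -81.22° + 54.79° = -26.43°.

26.43°W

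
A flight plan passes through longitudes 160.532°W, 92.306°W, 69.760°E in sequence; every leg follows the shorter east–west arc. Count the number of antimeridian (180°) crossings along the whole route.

0

Leg 1: -160.532° → -92.306°, shortest Δλ = 68.226° (east) — does not cross 180°.
Leg 2: -92.306° → +69.760°, shortest Δλ = 162.066° (east) — does not cross 180°.
Total crossings: 0.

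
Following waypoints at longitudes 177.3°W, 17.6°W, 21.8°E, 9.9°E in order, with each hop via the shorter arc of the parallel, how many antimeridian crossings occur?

Leg 1: -177.3° → -17.6°, shortest Δλ = 159.7° (east) — does not cross 180°.
Leg 2: -17.6° → +21.8°, shortest Δλ = 39.4° (east) — does not cross 180°.
Leg 3: +21.8° → +9.9°, shortest Δλ = -11.9° (west) — does not cross 180°.
Total crossings: 0.

0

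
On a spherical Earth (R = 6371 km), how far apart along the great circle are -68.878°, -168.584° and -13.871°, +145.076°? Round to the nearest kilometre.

Δλ = 145.076 − -168.584 = 313.660°; wrapped into (−180°, 180°]: -46.340°.
Δφ = -13.871 − -68.878 = 55.007°.
a = sin²(Δφ/2) + cos φ₁ · cos φ₂ · sin²(Δλ/2) = 0.267422.
c = 2·atan2(√a, √(1−a)) = 1.08699 rad → d = 6371·c ≈ 6925.18 km.

6925 km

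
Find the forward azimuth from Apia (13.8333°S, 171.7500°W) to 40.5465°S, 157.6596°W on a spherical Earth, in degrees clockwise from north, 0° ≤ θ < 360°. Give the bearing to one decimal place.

157.9°

Δλ = -157.6596 − -171.7500 = 14.0904°.
θ = atan2( sin Δλ · cos φ₂ , cos φ₁ · sin φ₂ − sin φ₁ · cos φ₂ · cos Δλ )
  = atan2(0.18499, -0.45499) = 157.874° → normalised to [0°, 360°): 157.874°.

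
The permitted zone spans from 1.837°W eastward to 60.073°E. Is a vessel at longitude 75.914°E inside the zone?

Band width going east from -1.837° to +60.073°: ((60.073 − -1.837) mod 360) = 61.910°.
Offset of +75.914° east of the west edge: ((75.914 − -1.837) mod 360) = 77.751°.
77.751° > 61.910° ⇒ outside.

No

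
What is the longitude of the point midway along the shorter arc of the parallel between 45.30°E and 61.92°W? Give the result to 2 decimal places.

Signed shortest Δλ from +45.30° to -61.92° is -107.22°.
Midpoint longitude = +45.30° + (-107.22°)/2 = +45.30° − 53.61° = -8.31°.

8.31°W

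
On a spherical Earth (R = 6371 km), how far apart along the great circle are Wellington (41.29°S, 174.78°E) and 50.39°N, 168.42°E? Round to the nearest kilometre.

10213 km

Δλ = 168.42 − 174.78 = -6.36°.
Δφ = 50.39 − -41.29 = 91.68°.
a = sin²(Δφ/2) + cos φ₁ · cos φ₂ · sin²(Δλ/2) = 0.516133.
c = 2·atan2(√a, √(1−a)) = 1.60307 rad → d = 6371·c ≈ 10213.14 km.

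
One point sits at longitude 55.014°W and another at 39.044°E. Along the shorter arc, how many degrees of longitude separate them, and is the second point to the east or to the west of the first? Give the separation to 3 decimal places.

94.058° east

Raw difference: 39.044 − -55.014 = 94.058°.
Normalise into (−180°, 180°]: 94.058° stays 94.058°.
Positive ⇒ the second point lies to the east; separation 94.058°.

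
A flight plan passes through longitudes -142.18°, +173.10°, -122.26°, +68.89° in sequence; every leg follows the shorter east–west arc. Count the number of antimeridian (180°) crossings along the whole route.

Leg 1: -142.18° → +173.10°, shortest Δλ = -44.72° (west) — crosses 180°.
Leg 2: +173.10° → -122.26°, shortest Δλ = 64.64° (east) — crosses 180°.
Leg 3: -122.26° → +68.89°, shortest Δλ = -168.85° (west) — crosses 180°.
Total crossings: 3.

3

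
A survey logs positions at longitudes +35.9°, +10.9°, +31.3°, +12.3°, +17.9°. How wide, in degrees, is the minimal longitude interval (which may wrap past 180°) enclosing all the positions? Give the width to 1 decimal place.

Sort the longitudes: +10.9°, +12.3°, +17.9°, +31.3°, +35.9°.
Eastward gaps between consecutive values (wrapping around): 1.4°, 5.6°, 13.4°, 4.6°, 335.0°.
Largest gap = 335.0° ⇒ minimal covering band is its complement: 360° − 335.0° = 25.0°.
Band runs from +10.9° eastward to +35.9°.

25.0°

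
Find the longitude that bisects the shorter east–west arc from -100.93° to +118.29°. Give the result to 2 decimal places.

Signed shortest Δλ from -100.93° to +118.29° is -140.78°.
Midpoint longitude = -100.93° + (-140.78°)/2 = -100.93° − 70.39° = -171.32°.
(The naïve average (-100.93 + +118.29)/2 = 8.68° is on the wrong side of the globe.)

-171.32°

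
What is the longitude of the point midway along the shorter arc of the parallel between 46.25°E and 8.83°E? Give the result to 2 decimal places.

Signed shortest Δλ from +46.25° to +8.83° is -37.42°.
Midpoint longitude = +46.25° + (-37.42°)/2 = +46.25° − 18.71° = +27.54°.

27.54°E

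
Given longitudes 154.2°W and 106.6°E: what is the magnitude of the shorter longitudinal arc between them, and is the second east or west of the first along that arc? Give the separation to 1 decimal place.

Raw difference: 106.6 − -154.2 = 260.8°.
Normalise into (−180°, 180°]: 260.8° − 360° = -99.2°.
Negative ⇒ the second point lies to the west; separation 99.2°.

99.2° west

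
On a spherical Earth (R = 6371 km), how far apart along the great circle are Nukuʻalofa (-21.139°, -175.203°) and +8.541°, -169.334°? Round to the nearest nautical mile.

1815 nmi

Δλ = -169.334 − -175.203 = 5.869°.
Δφ = 8.541 − -21.139 = 29.680°.
a = sin²(Δφ/2) + cos φ₁ · cos φ₂ · sin²(Δλ/2) = 0.068015.
c = 2·atan2(√a, √(1−a)) = 0.52770 rad → d = 6371·c ≈ 3361.95 km ≈ 1815.31 nmi.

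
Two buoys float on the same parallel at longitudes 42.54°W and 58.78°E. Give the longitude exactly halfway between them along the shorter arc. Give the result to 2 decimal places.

8.12°E

Signed shortest Δλ from -42.54° to +58.78° is +101.32°.
Midpoint longitude = -42.54° + (+101.32°)/2 = -42.54° + 50.66° = +8.12°.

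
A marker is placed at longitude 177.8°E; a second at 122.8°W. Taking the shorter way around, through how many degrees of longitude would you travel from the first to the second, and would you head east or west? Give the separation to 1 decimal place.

59.4° east

Raw difference: -122.8 − 177.8 = -300.6°.
Normalise into (−180°, 180°]: -300.6° + 360° = 59.4°.
Positive ⇒ the second point lies to the east; separation 59.4°.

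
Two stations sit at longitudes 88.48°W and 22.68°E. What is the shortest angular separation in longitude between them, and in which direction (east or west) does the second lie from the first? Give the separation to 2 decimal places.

Raw difference: 22.68 − -88.48 = 111.16°.
Normalise into (−180°, 180°]: 111.16° stays 111.16°.
Positive ⇒ the second point lies to the east; separation 111.16°.

111.16° east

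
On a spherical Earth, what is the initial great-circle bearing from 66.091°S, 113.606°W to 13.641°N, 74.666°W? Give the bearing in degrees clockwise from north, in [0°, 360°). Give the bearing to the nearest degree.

Δλ = -74.666 − -113.606 = 38.940°.
θ = atan2( sin Δλ · cos φ₂ , cos φ₁ · sin φ₂ − sin φ₁ · cos φ₂ · cos Δλ )
  = atan2(0.61078, 0.78659) = 37.829° → normalised to [0°, 360°): 37.829°.

38°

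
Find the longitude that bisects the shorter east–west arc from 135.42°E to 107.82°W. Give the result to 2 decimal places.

Signed shortest Δλ from +135.42° to -107.82° is +116.76°.
Midpoint longitude = +135.42° + (+116.76°)/2 = +135.42° + 58.38° = +193.80°.
Normalise into (−180°, 180°]: -166.20°.
(The naïve average (+135.42 + -107.82)/2 = 13.8° is on the wrong side of the globe.)

166.20°W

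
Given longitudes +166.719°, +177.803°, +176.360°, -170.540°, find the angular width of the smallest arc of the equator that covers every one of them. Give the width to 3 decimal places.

Sort the longitudes: -170.540°, +166.719°, +176.360°, +177.803°.
Eastward gaps between consecutive values (wrapping around): 337.259°, 9.641°, 1.443°, 11.657°.
Largest gap = 337.259° ⇒ minimal covering band is its complement: 360° − 337.259° = 22.741°.
Band runs from +166.719° eastward to -170.540°, crossing the antimeridian.

22.741°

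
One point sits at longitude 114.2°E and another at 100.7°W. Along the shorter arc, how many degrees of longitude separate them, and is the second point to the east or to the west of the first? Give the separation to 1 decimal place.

Raw difference: -100.7 − 114.2 = -214.9°.
Normalise into (−180°, 180°]: -214.9° + 360° = 145.1°.
Positive ⇒ the second point lies to the east; separation 145.1°.

145.1° east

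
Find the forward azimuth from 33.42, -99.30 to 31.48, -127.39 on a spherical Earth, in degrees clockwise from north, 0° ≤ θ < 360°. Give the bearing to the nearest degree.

273°

Δλ = -127.39 − -99.30 = -28.09°.
θ = atan2( sin Δλ · cos φ₂ , cos φ₁ · sin φ₂ − sin φ₁ · cos φ₂ · cos Δλ )
  = atan2(-0.40156, 0.02147) = -86.939° → normalised to [0°, 360°): 273.061°.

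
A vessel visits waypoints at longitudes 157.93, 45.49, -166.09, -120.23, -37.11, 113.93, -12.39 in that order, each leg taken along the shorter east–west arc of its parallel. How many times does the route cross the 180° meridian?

Leg 1: +157.93° → +45.49°, shortest Δλ = -112.44° (west) — does not cross 180°.
Leg 2: +45.49° → -166.09°, shortest Δλ = 148.42° (east) — crosses 180°.
Leg 3: -166.09° → -120.23°, shortest Δλ = 45.86° (east) — does not cross 180°.
Leg 4: -120.23° → -37.11°, shortest Δλ = 83.12° (east) — does not cross 180°.
Leg 5: -37.11° → +113.93°, shortest Δλ = 151.04° (east) — does not cross 180°.
Leg 6: +113.93° → -12.39°, shortest Δλ = -126.32° (west) — does not cross 180°.
Total crossings: 1.

1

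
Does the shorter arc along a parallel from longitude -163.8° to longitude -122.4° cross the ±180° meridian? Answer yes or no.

No

Signed shortest Δλ = ((-122.4 − -163.8 + 180) mod 360) − 180 = 41.4°.
Going east by 41.4° from -163.8° reaches -122.4° without touching 180°.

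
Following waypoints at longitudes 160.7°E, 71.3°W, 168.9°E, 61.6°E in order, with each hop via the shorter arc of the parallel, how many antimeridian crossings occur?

Leg 1: +160.7° → -71.3°, shortest Δλ = 128.0° (east) — crosses 180°.
Leg 2: -71.3° → +168.9°, shortest Δλ = -119.8° (west) — crosses 180°.
Leg 3: +168.9° → +61.6°, shortest Δλ = -107.3° (west) — does not cross 180°.
Total crossings: 2.

2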